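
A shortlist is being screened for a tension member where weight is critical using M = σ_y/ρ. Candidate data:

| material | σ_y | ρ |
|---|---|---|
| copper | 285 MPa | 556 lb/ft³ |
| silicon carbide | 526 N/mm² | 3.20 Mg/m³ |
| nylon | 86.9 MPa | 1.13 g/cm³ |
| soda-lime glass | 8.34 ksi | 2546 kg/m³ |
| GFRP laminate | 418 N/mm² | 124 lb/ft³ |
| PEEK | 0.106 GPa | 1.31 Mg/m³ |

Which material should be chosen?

In SI units:
  copper: σ_y = 285.0 MPa, ρ = 8906 kg/m³
  silicon carbide: σ_y = 526.0 MPa, ρ = 3200 kg/m³
  nylon: σ_y = 86.90 MPa, ρ = 1130 kg/m³
  soda-lime glass: σ_y = 57.50 MPa, ρ = 2546 kg/m³
  GFRP laminate: σ_y = 418.0 MPa, ρ = 1986 kg/m³
  PEEK: σ_y = 106.0 MPa, ρ = 1310 kg/m³
  GFRP laminate: M = 210 kN·m/kg
  silicon carbide: M = 164 kN·m/kg
  PEEK: M = 80.9 kN·m/kg
  nylon: M = 76.9 kN·m/kg
  copper: M = 32.0 kN·m/kg
  soda-lime glass: M = 22.6 kN·m/kg
The maximum is for GFRP laminate.

GFRP laminate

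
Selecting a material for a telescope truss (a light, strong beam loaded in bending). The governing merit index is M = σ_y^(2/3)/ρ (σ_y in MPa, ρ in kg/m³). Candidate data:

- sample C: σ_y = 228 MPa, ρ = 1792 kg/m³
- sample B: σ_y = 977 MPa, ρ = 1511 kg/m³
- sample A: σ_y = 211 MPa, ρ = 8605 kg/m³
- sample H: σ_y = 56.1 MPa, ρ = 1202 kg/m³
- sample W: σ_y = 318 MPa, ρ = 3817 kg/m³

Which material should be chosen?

Evaluate M for each candidate:
  sample B: M = 65.2×10⁻³
  sample C: M = 20.8×10⁻³
  sample W: M = 12.2×10⁻³
  sample H: M = 12.2×10⁻³
  sample A: M = 4.12×10⁻³
Highest index: sample B.

sample B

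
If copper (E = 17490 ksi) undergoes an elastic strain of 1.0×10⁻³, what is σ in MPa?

E = 17490 ksi = 120.6 GPa.
σ = E·ε = 120600 MPa × 1.0×10⁻³ = 121 MPa.

121 MPa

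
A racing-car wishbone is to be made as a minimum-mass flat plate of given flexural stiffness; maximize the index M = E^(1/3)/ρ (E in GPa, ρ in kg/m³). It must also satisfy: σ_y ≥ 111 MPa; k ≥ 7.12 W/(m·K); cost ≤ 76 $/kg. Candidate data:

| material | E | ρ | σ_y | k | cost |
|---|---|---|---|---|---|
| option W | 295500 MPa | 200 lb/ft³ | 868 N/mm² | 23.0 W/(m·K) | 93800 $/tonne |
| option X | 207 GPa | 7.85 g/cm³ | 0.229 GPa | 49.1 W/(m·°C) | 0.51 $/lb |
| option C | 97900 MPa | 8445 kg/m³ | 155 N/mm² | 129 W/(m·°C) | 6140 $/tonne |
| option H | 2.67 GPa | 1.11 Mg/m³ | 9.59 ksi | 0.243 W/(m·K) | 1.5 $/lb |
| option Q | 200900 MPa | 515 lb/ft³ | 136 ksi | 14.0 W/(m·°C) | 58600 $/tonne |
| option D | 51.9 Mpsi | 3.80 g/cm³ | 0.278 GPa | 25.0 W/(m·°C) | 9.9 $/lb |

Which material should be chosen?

option D

Screen on constraints: σ_y ≥ 111 MPa; k ≥ 7.12 W/(m·K); cost ≤ 76 $/kg. Survivors: option X, option C, option Q, option D.
In SI units:
  option X: E = 207.0 GPa, ρ = 7850 kg/m³
  option C: E = 97.90 GPa, ρ = 8445 kg/m³
  option Q: E = 200.9 GPa, ρ = 8250 kg/m³
  option D: E = 357.8 GPa, ρ = 3800 kg/m³
  option D: M = 1.87×10⁻³
  option X: M = 0.754×10⁻³
  option Q: M = 0.710×10⁻³
  option C: M = 0.546×10⁻³
Option D has the largest M.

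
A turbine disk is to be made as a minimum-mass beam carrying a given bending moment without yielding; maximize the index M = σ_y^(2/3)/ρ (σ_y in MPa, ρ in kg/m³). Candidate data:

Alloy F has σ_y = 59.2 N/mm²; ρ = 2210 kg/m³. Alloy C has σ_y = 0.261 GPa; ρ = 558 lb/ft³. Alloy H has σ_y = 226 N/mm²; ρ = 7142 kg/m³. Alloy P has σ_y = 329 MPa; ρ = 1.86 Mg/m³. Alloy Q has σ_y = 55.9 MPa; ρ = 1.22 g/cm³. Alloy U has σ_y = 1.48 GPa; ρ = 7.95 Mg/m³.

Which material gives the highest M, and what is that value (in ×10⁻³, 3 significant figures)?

Normalizing units and computing the index:
  alloy F: σ_y = 59.20 MPa, ρ = 2210 kg/m³
  alloy C: σ_y = 261.0 MPa, ρ = 8938 kg/m³
  alloy H: σ_y = 226.0 MPa, ρ = 7142 kg/m³
  alloy P: σ_y = 329.0 MPa, ρ = 1860 kg/m³
  alloy Q: σ_y = 55.90 MPa, ρ = 1220 kg/m³
  alloy U: σ_y = 1480 MPa, ρ = 7950 kg/m³
  alloy P: M = 25.6×10⁻³
  alloy U: M = 16.3×10⁻³
  alloy Q: M = 12.0×10⁻³
  alloy F: M = 6.87×10⁻³
  alloy H: M = 5.20×10⁻³
  alloy C: M = 4.57×10⁻³
Alloy P has the largest M.

alloy P, M = 25.6×10⁻³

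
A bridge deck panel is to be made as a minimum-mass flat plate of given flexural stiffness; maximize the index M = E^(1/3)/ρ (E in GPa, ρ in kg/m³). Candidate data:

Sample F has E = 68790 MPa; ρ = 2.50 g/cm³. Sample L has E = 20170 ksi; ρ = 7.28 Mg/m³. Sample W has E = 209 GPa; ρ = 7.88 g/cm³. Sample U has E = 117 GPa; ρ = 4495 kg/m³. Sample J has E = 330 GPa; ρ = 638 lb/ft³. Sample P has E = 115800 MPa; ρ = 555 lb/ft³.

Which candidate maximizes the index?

After converting to SI:
  sample F: E = 68.79 GPa, ρ = 2500 kg/m³
  sample L: E = 139.1 GPa, ρ = 7280 kg/m³
  sample W: E = 209.0 GPa, ρ = 7880 kg/m³
  sample U: E = 117.0 GPa, ρ = 4495 kg/m³
  sample J: E = 330.0 GPa, ρ = 10220 kg/m³
  sample P: E = 115.8 GPa, ρ = 8890 kg/m³
  sample F: M = 1.64×10⁻³
  sample U: M = 1.09×10⁻³
  sample W: M = 0.753×10⁻³
  sample L: M = 0.712×10⁻³
  sample J: M = 0.676×10⁻³
  sample P: M = 0.548×10⁻³
Sample F has the largest M.

sample F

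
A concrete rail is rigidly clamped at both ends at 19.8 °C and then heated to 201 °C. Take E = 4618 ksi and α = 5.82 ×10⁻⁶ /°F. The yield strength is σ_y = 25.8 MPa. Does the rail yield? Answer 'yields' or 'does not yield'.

yields

E = 4618 ksi = 31.84 GPa.
α = 5.82×10⁻⁶/°F × 9/5 = 10.5×10⁻⁶/K.
ΔT = 181.2 K. Constrained thermal stress σ = E·α·ΔT = 31.84×10³ MPa × 10.5×10⁻⁶ × 181.2 = 60.4 MPa (compressive).
Compare to σ_y = 25.8 MPa: σ ≥ σ_y, so it yields.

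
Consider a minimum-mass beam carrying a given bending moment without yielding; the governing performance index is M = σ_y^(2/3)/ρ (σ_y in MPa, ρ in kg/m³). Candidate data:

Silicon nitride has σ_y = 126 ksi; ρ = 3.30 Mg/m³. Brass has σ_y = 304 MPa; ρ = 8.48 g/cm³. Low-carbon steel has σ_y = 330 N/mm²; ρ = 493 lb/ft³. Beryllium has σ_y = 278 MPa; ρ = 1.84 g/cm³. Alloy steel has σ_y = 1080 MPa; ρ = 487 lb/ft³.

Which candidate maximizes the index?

silicon nitride

Normalizing units and computing the index:
  silicon nitride: σ_y = 868.7 MPa, ρ = 3300 kg/m³
  brass: σ_y = 304.0 MPa, ρ = 8480 kg/m³
  low-carbon steel: σ_y = 330.0 MPa, ρ = 7897 kg/m³
  beryllium: σ_y = 278.0 MPa, ρ = 1840 kg/m³
  alloy steel: σ_y = 1080 MPa, ρ = 7801 kg/m³
  silicon nitride: M = 27.6×10⁻³
  beryllium: M = 23.1×10⁻³
  alloy steel: M = 13.5×10⁻³
  low-carbon steel: M = 6.05×10⁻³
  brass: M = 5.33×10⁻³
Silicon nitride ranks first.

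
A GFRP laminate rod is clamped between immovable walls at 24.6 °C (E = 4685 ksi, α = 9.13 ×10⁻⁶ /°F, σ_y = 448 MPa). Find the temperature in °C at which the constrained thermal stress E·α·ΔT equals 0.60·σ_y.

531 °C

E = 4685 ksi = 32.30 GPa.
α = 9.13×10⁻⁶/°F × 9/5 = 16.4×10⁻⁶/K.
E·α·ΔT = 268.8 MPa ⇒ ΔT = 268.8 / (32.30×10³ × 16.4×10⁻⁶) = 506.4 K.
T = 24.6 + 506.4 = 531.0 °C.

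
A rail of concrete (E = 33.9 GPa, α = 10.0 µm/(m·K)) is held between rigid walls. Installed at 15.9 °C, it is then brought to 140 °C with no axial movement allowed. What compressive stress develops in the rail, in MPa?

42.1 MPa

ΔT = 124.1 K. Constrained thermal stress σ = E·α·ΔT = 33.90×10³ MPa × 10.0×10⁻⁶ × 124.1 = 42.1 MPa (compressive).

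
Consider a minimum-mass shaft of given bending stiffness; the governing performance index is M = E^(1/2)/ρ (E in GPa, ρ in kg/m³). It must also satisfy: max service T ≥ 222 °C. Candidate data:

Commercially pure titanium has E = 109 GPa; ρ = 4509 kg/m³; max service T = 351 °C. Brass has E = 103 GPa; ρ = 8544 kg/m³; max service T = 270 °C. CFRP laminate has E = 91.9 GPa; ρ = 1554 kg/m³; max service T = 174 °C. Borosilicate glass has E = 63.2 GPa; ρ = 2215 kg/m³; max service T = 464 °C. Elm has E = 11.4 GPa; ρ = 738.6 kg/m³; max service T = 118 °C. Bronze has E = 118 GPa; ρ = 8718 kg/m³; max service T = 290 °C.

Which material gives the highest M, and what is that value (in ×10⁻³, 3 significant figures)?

Screen on constraints: max service T ≥ 222 °C. Survivors: commercially pure titanium, brass, borosilicate glass, bronze.
Evaluate M for each candidate:
  borosilicate glass: M = 3.59×10⁻³
  commercially pure titanium: M = 2.32×10⁻³
  bronze: M = 1.25×10⁻³
  brass: M = 1.19×10⁻³
Borosilicate glass has the largest M.

borosilicate glass, M = 3.59×10⁻³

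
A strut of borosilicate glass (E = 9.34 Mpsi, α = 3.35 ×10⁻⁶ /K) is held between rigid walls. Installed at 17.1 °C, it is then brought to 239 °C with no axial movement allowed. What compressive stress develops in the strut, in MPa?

E = 9.34 Mpsi = 64.40 GPa.
ΔT = 221.9 K. Constrained thermal stress σ = E·α·ΔT = 64.40×10³ MPa × 3.35×10⁻⁶ × 221.9 = 47.9 MPa (compressive).

47.9 MPa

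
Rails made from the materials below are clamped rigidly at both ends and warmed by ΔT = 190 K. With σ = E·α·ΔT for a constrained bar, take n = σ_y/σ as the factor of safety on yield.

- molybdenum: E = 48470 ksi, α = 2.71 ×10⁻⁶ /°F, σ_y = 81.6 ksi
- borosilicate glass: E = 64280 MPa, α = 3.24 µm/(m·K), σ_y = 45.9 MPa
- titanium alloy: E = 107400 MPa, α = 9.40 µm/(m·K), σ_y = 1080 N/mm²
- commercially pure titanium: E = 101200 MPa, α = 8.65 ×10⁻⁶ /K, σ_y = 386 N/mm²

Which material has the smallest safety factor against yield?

Per material, after unit conversion:
  molybdenum: E = 334.2, α = 4.88, σ_y = 562.6 → σ = 310 MPa, n = 1.82
  borosilicate glass: E = 64.28, α = 3.24, σ_y = 45.90 → σ = 39.6 MPa, n = 1.16
  titanium alloy: E = 107.4, α = 9.40, σ_y = 1080 → σ = 192 MPa, n = 5.63
  commercially pure titanium: E = 101.2, α = 8.65, σ_y = 386.0 → σ = 166 MPa, n = 2.32
Smallest n: borosilicate glass with n = 1.16.

borosilicate glass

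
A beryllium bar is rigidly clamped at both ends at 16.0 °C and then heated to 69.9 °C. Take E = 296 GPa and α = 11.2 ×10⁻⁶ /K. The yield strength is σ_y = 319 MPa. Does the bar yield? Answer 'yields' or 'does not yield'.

does not yield

ΔT = 53.90 K. Constrained thermal stress σ = E·α·ΔT = 296.0×10³ MPa × 11.2×10⁻⁶ × 53.90 = 179 MPa (compressive).
Compare to σ_y = 319 MPa: σ < σ_y, so it does not yield.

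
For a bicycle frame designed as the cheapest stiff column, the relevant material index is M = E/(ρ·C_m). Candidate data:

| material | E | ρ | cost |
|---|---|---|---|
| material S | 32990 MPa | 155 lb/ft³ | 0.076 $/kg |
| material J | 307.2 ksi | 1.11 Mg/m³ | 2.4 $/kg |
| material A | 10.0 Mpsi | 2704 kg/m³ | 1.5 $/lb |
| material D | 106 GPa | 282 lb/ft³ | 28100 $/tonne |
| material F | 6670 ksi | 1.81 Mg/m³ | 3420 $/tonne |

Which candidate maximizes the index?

Putting every candidate on a common basis:
  material S: E = 32.99 GPa, ρ = 2483 kg/m³, cost = 0.07600 $/kg
  material J: E = 2.118 GPa, ρ = 1110 kg/m³, cost = 2.400 $/kg
  material A: E = 68.95 GPa, ρ = 2704 kg/m³, cost = 3.307 $/kg
  material D: E = 106.0 GPa, ρ = 4517 kg/m³, cost = 28.10 $/kg
  material F: E = 45.99 GPa, ρ = 1810 kg/m³, cost = 3.420 $/kg
  material S: M = 175 MN·m per $
  material A: M = 7.71 MN·m per $
  material F: M = 7.43 MN·m per $
  material D: M = 0.835 MN·m per $
  material J: M = 0.795 MN·m per $
The maximum is for material S.

material S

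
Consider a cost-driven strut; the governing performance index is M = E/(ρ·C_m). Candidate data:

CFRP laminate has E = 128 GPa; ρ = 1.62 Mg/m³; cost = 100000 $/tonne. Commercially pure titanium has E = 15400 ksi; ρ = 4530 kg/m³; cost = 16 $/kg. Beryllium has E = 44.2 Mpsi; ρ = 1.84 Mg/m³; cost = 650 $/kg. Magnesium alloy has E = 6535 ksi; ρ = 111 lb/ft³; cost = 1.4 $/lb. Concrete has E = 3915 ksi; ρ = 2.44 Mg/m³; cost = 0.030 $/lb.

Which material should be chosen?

After converting to SI:
  CFRP laminate: E = 128.0 GPa, ρ = 1620 kg/m³, cost = 100.0 $/kg
  commercially pure titanium: E = 106.2 GPa, ρ = 4530 kg/m³, cost = 16.00 $/kg
  beryllium: E = 304.7 GPa, ρ = 1840 kg/m³, cost = 650.0 $/kg
  magnesium alloy: E = 45.06 GPa, ρ = 1778 kg/m³, cost = 3.086 $/kg
  concrete: E = 26.99 GPa, ρ = 2440 kg/m³, cost = 0.06614 $/kg
  concrete: M = 167 MN·m per $
  magnesium alloy: M = 8.21 MN·m per $
  commercially pure titanium: M = 1.46 MN·m per $
  CFRP laminate: M = 0.790 MN·m per $
  beryllium: M = 0.255 MN·m per $
Concrete ranks first.

concrete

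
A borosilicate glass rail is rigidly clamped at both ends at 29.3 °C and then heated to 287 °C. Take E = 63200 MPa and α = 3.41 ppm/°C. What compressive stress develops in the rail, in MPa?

E = 63200 MPa = 63.20 GPa.
ΔT = 257.7 K. Constrained thermal stress σ = E·α·ΔT = 63.20×10³ MPa × 3.41×10⁻⁶ × 257.7 = 55.5 MPa (compressive).

55.5 MPa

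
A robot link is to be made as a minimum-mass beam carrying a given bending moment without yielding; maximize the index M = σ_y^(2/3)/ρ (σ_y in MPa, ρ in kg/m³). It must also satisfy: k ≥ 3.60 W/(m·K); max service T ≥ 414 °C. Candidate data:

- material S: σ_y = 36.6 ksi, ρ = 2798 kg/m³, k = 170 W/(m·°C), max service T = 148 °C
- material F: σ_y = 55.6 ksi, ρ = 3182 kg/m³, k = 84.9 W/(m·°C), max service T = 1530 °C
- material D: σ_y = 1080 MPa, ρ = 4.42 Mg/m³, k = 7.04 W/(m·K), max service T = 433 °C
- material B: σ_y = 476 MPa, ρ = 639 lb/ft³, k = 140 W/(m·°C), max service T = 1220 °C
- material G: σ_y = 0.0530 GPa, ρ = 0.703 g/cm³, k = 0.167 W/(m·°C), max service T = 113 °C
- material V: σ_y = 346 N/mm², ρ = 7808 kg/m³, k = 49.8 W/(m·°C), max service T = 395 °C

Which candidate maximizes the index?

Screen on constraints: k ≥ 3.60 W/(m·K); max service T ≥ 414 °C. Survivors: material F, material D, material B.
Normalizing units and computing the index:
  material F: σ_y = 383.3 MPa, ρ = 3182 kg/m³
  material D: σ_y = 1080 MPa, ρ = 4420 kg/m³
  material B: σ_y = 476.0 MPa, ρ = 10240 kg/m³
  material D: M = 23.8×10⁻³
  material F: M = 16.6×10⁻³
  material B: M = 5.96×10⁻³
Material D has the largest M.

material D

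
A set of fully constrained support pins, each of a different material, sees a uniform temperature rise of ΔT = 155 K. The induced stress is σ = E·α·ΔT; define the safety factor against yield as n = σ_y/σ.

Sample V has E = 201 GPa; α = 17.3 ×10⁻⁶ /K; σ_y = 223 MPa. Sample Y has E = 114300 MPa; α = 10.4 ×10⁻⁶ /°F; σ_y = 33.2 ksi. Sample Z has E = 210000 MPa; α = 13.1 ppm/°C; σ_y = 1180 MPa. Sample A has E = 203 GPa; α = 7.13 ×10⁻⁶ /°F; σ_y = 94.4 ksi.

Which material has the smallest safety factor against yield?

sample V

Per material, after unit conversion:
  sample V: E = 201.0, α = 17.3, σ_y = 223.0 → σ = 539 MPa, n = 0.414
  sample Y: E = 114.3, α = 18.7, σ_y = 228.9 → σ = 332 MPa, n = 0.690
  sample Z: E = 210.0, α = 13.1, σ_y = 1180 → σ = 426 MPa, n = 2.77
  sample A: E = 203.0, α = 12.8, σ_y = 650.9 → σ = 404 MPa, n = 1.61
The minimum is sample V at n = 0.414.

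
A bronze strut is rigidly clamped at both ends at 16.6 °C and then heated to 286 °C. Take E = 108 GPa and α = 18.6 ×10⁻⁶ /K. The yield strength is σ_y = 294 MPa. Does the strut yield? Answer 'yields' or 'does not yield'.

ΔT = 269.4 K. Constrained thermal stress σ = E·α·ΔT = 108.0×10³ MPa × 18.6×10⁻⁶ × 269.4 = 541 MPa (compressive).
Compare to σ_y = 294 MPa: σ ≥ σ_y, so it yields.

yields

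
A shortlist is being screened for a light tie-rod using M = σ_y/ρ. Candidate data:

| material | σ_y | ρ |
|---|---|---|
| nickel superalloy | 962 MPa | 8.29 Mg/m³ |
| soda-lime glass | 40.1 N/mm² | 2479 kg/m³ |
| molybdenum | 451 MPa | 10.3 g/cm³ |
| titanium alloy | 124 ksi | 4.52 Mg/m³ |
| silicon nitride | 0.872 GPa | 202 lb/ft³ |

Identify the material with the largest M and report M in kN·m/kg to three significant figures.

silicon nitride, M = 269 kN·m/kg

Putting every candidate on a common basis:
  nickel superalloy: σ_y = 962.0 MPa, ρ = 8290 kg/m³
  soda-lime glass: σ_y = 40.10 MPa, ρ = 2479 kg/m³
  molybdenum: σ_y = 451.0 MPa, ρ = 10300 kg/m³
  titanium alloy: σ_y = 855.0 MPa, ρ = 4520 kg/m³
  silicon nitride: σ_y = 872.0 MPa, ρ = 3236 kg/m³
  silicon nitride: M = 269 kN·m/kg
  titanium alloy: M = 189 kN·m/kg
  nickel superalloy: M = 116 kN·m/kg
  molybdenum: M = 43.8 kN·m/kg
  soda-lime glass: M = 16.2 kN·m/kg
Highest index: silicon nitride.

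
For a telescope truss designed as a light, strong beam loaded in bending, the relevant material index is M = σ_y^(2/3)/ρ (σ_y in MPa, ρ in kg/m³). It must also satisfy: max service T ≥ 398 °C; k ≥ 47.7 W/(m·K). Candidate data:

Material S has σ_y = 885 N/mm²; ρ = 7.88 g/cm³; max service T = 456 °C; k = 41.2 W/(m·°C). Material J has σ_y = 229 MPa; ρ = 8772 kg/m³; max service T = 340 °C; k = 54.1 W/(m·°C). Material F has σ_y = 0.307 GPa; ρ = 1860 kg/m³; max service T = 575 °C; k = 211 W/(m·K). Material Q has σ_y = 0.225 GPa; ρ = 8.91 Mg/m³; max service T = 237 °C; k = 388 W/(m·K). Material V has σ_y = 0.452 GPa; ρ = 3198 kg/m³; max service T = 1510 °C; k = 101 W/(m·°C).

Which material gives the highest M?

Screen on constraints: max service T ≥ 398 °C; k ≥ 47.7 W/(m·K). Survivors: material F, material V.
Putting every candidate on a common basis:
  material F: σ_y = 307.0 MPa, ρ = 1860 kg/m³
  material V: σ_y = 452.0 MPa, ρ = 3198 kg/m³
  material F: M = 24.5×10⁻³
  material V: M = 18.4×10⁻³
Highest index: material F.

material F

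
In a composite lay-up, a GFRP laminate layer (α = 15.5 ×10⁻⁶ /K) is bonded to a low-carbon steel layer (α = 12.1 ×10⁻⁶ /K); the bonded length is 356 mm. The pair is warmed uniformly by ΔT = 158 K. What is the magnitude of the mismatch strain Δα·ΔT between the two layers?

Δα = |15.5 − 12.1|×10⁻⁶/K = 3.40×10⁻⁶/K.
Mismatch strain = Δα·ΔT = 3.40×10⁻⁶ × 158.0 = 5.37×10⁻⁴.

5.37×10⁻⁴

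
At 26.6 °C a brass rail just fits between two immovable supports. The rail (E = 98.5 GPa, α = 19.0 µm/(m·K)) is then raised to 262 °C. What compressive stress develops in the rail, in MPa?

441 MPa

ΔT = 235.4 K. Constrained thermal stress σ = E·α·ΔT = 98.50×10³ MPa × 19.0×10⁻⁶ × 235.4 = 441 MPa (compressive).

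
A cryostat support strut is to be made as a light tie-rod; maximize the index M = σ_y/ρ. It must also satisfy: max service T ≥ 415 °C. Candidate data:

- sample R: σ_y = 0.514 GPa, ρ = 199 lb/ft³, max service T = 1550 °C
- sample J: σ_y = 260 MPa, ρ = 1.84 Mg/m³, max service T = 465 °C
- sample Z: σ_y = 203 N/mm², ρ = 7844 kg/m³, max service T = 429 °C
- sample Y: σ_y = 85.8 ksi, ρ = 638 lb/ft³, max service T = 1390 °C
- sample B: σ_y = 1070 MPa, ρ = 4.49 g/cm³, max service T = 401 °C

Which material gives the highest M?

sample R

Screen on constraints: max service T ≥ 415 °C. Survivors: sample R, sample J, sample Z, sample Y.
After converting to SI:
  sample R: σ_y = 514.0 MPa, ρ = 3188 kg/m³
  sample J: σ_y = 260.0 MPa, ρ = 1840 kg/m³
  sample Z: σ_y = 203.0 MPa, ρ = 7844 kg/m³
  sample Y: σ_y = 591.6 MPa, ρ = 10220 kg/m³
  sample R: M = 161 kN·m/kg
  sample J: M = 141 kN·m/kg
  sample Y: M = 57.9 kN·m/kg
  sample Z: M = 25.9 kN·m/kg
Highest index: sample R.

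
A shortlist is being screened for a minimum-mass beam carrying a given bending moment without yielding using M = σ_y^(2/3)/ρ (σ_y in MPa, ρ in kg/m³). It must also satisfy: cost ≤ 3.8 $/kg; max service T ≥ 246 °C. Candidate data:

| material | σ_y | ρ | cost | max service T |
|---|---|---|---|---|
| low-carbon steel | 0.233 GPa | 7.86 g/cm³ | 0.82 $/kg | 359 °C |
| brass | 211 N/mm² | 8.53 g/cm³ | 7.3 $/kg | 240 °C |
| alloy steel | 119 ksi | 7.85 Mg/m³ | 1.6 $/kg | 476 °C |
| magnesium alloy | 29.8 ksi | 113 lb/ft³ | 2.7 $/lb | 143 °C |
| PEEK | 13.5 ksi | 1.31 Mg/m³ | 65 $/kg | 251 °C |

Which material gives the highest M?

Screen on constraints: cost ≤ 3.8 $/kg; max service T ≥ 246 °C. Survivors: low-carbon steel, alloy steel.
Convert each candidate to consistent units, then evaluate M:
  low-carbon steel: σ_y = 233.0 MPa, ρ = 7860 kg/m³
  alloy steel: σ_y = 820.5 MPa, ρ = 7850 kg/m³
  alloy steel: M = 11.2×10⁻³
  low-carbon steel: M = 4.82×10⁻³
The maximum is for alloy steel.

alloy steel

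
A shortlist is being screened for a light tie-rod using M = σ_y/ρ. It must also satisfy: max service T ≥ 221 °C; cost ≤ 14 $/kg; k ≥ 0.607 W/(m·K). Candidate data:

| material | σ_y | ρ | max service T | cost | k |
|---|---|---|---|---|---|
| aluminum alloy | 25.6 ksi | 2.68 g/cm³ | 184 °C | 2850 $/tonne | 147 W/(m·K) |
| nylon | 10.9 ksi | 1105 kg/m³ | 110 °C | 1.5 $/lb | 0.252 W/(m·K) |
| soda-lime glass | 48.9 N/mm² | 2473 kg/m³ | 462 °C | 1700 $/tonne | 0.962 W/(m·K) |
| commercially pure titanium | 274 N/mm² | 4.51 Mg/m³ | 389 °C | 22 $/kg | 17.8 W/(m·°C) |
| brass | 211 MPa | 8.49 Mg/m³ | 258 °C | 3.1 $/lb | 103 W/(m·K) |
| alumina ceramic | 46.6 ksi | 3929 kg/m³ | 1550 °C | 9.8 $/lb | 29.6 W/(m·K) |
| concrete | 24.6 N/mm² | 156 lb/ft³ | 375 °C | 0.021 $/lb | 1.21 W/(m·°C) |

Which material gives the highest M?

Screen on constraints: max service T ≥ 221 °C; cost ≤ 14 $/kg; k ≥ 0.607 W/(m·K). Survivors: soda-lime glass, brass, concrete.
In SI units:
  soda-lime glass: σ_y = 48.90 MPa, ρ = 2473 kg/m³
  brass: σ_y = 211.0 MPa, ρ = 8490 kg/m³
  concrete: σ_y = 24.60 MPa, ρ = 2499 kg/m³
  brass: M = 24.9 kN·m/kg
  soda-lime glass: M = 19.8 kN·m/kg
  concrete: M = 9.84 kN·m/kg
Brass ranks first.

brass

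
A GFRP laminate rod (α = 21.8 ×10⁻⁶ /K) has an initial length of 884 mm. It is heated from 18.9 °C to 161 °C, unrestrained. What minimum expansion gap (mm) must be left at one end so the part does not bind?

ΔT = 161 − 18.9 = 142.1 K.
ΔL = α·L₀·ΔT = 21.8×10⁻⁶ × 884 mm × 142.1 K = 2.74 mm.

2.74 mm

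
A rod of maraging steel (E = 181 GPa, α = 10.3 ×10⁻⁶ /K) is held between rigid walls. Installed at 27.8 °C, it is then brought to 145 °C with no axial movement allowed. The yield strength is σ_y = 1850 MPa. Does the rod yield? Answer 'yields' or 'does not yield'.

ΔT = 117.2 K. Constrained thermal stress σ = E·α·ΔT = 181.0×10³ MPa × 10.3×10⁻⁶ × 117.2 = 218 MPa (compressive).
Compare to σ_y = 1850 MPa: σ < σ_y, so it does not yield.

does not yield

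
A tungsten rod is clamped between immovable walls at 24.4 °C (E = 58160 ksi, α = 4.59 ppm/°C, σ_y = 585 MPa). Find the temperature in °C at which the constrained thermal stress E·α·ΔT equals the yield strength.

E = 58160 ksi = 401.0 GPa.
E·α·ΔT = 585.0 MPa ⇒ ΔT = 585.0 / (401.0×10³ × 4.59×10⁻⁶) = 317.8 K.
T = 24.4 + 317.8 = 342.2 °C.

342 °C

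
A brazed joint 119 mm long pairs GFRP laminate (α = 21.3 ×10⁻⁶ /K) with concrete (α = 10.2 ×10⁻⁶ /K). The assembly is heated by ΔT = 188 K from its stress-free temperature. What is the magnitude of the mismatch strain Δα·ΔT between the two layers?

2.09×10⁻³

Δα = |21.3 − 10.2|×10⁻⁶/K = 11.1×10⁻⁶/K.
Mismatch strain = Δα·ΔT = 11.1×10⁻⁶ × 188.0 = 2.09×10⁻³.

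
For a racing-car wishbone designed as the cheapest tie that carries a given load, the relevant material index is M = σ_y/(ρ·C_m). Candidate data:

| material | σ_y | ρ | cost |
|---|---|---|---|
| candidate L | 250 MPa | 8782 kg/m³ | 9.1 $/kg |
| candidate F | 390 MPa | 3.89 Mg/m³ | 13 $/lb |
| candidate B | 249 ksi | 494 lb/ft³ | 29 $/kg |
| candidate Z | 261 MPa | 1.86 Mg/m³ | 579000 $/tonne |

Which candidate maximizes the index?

candidate B

Putting every candidate on a common basis:
  candidate L: σ_y = 250.0 MPa, ρ = 8782 kg/m³, cost = 9.100 $/kg
  candidate F: σ_y = 390.0 MPa, ρ = 3890 kg/m³, cost = 28.66 $/kg
  candidate B: σ_y = 1717 MPa, ρ = 7913 kg/m³, cost = 29.00 $/kg
  candidate Z: σ_y = 261.0 MPa, ρ = 1860 kg/m³, cost = 579.0 $/kg
  candidate B: M = 7.48 kN·m per $
  candidate F: M = 3.50 kN·m per $
  candidate L: M = 3.13 kN·m per $
  candidate Z: M = 0.242 kN·m per $
Candidate B ranks first.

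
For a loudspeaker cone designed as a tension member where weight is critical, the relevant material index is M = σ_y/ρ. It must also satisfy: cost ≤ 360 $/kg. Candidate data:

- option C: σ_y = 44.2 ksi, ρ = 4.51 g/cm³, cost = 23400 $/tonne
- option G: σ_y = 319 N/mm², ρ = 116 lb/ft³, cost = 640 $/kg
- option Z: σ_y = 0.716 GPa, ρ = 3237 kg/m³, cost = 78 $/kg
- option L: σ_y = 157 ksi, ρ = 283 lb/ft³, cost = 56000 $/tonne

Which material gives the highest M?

option L

Screen on constraints: cost ≤ 360 $/kg. Survivors: option C, option Z, option L.
Putting every candidate on a common basis:
  option C: σ_y = 304.7 MPa, ρ = 4510 kg/m³
  option Z: σ_y = 716.0 MPa, ρ = 3237 kg/m³
  option L: σ_y = 1082 MPa, ρ = 4533 kg/m³
  option L: M = 239 kN·m/kg
  option Z: M = 221 kN·m/kg
  option C: M = 67.6 kN·m/kg
Option L ranks first.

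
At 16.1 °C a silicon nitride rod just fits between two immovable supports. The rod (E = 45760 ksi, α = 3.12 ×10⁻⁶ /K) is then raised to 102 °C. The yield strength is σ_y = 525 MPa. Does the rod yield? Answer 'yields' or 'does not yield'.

does not yield

E = 45760 ksi = 315.5 GPa.
ΔT = 85.90 K. Constrained thermal stress σ = E·α·ΔT = 315.5×10³ MPa × 3.12×10⁻⁶ × 85.90 = 84.6 MPa (compressive).
Compare to σ_y = 525 MPa: σ < σ_y, so it does not yield.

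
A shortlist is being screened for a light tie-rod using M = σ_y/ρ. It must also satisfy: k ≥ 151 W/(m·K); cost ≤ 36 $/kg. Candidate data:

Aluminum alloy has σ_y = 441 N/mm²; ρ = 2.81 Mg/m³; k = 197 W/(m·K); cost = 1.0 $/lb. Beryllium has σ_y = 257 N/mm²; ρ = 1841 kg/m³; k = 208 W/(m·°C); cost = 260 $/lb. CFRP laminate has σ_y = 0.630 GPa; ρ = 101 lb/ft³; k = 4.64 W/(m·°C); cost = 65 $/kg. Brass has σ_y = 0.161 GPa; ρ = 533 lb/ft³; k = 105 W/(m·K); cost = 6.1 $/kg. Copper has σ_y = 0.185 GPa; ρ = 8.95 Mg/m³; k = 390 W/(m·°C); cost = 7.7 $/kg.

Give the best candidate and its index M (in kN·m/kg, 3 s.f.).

Screen on constraints: k ≥ 151 W/(m·K); cost ≤ 36 $/kg. Survivors: aluminum alloy, copper.
Convert each candidate to consistent units, then evaluate M:
  aluminum alloy: σ_y = 441.0 MPa, ρ = 2810 kg/m³
  copper: σ_y = 185.0 MPa, ρ = 8950 kg/m³
  aluminum alloy: M = 157 kN·m/kg
  copper: M = 20.7 kN·m/kg
Aluminum alloy has the largest M.

aluminum alloy, M = 157 kN·m/kg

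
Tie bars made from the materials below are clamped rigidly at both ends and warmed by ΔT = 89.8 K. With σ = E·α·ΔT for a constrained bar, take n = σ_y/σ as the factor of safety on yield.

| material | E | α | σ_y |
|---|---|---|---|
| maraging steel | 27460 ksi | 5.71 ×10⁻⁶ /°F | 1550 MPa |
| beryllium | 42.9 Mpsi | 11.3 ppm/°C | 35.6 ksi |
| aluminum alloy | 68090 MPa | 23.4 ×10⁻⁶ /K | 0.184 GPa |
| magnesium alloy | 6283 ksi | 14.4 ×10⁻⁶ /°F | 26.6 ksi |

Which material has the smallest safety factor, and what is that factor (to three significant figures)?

beryllium, n = 0.818

With everything in SI (GPa, ×10⁻⁶/K, MPa):
  maraging steel: E = 189.3, α = 10.3, σ_y = 1550 → σ = 175 MPa, n = 8.87
  beryllium: E = 295.8, α = 11.3, σ_y = 245.5 → σ = 300 MPa, n = 0.818
  aluminum alloy: E = 68.09, α = 23.4, σ_y = 184.0 → σ = 143 MPa, n = 1.29
  magnesium alloy: E = 43.32, α = 25.9, σ_y = 183.4 → σ = 101 MPa, n = 1.82
Smallest n: beryllium with n = 0.818.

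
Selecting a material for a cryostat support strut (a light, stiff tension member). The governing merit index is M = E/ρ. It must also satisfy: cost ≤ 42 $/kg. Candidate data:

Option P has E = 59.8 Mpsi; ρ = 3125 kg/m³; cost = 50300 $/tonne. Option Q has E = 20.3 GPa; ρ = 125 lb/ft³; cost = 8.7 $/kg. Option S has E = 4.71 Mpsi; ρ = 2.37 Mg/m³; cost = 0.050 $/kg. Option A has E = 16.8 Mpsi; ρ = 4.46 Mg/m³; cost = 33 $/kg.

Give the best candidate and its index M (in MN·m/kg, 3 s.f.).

option A, M = 26.0 MN·m/kg

Screen on constraints: cost ≤ 42 $/kg. Survivors: option Q, option S, option A.
Putting every candidate on a common basis:
  option Q: E = 20.30 GPa, ρ = 2002 kg/m³
  option S: E = 32.47 GPa, ρ = 2370 kg/m³
  option A: E = 115.8 GPa, ρ = 4460 kg/m³
  option A: M = 26.0 MN·m/kg
  option S: M = 13.7 MN·m/kg
  option Q: M = 10.1 MN·m/kg
Highest index: option A.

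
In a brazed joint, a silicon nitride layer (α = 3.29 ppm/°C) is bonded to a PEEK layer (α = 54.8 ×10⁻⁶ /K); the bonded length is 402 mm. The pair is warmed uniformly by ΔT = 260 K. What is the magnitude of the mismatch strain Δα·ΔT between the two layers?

0.0134

Δα = |3.29 − 54.8|×10⁻⁶/K = 51.5×10⁻⁶/K.
Mismatch strain = Δα·ΔT = 51.5×10⁻⁶ × 260.0 = 0.0134.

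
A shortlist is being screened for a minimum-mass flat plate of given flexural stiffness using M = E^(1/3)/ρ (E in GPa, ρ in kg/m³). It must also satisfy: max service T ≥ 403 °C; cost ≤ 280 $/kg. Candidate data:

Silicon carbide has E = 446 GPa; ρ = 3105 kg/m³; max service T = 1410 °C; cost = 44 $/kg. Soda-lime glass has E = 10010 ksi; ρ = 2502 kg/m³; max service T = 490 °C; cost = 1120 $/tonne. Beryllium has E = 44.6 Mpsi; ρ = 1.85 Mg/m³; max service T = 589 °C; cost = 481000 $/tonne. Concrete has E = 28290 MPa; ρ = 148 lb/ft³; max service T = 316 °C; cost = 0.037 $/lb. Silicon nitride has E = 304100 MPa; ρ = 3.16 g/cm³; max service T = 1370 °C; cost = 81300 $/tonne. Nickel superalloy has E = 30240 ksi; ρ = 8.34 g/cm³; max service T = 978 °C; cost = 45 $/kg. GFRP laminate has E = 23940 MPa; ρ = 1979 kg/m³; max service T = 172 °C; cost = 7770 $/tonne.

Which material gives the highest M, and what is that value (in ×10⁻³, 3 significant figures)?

silicon carbide, M = 2.46×10⁻³

Screen on constraints: max service T ≥ 403 °C; cost ≤ 280 $/kg. Survivors: silicon carbide, soda-lime glass, silicon nitride, nickel superalloy.
Putting every candidate on a common basis:
  silicon carbide: E = 446.0 GPa, ρ = 3105 kg/m³
  soda-lime glass: E = 69.02 GPa, ρ = 2502 kg/m³
  silicon nitride: E = 304.1 GPa, ρ = 3160 kg/m³
  nickel superalloy: E = 208.5 GPa, ρ = 8340 kg/m³
  silicon carbide: M = 2.46×10⁻³
  silicon nitride: M = 2.13×10⁻³
  soda-lime glass: M = 1.64×10⁻³
  nickel superalloy: M = 0.711×10⁻³
Silicon carbide ranks first.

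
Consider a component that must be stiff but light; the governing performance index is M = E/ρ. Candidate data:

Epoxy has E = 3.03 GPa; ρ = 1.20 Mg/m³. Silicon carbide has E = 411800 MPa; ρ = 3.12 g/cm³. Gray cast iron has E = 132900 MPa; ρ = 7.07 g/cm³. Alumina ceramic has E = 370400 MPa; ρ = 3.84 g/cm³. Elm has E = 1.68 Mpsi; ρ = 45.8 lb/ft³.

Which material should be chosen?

Putting every candidate on a common basis:
  epoxy: E = 3.030 GPa, ρ = 1200 kg/m³
  silicon carbide: E = 411.8 GPa, ρ = 3120 kg/m³
  gray cast iron: E = 132.9 GPa, ρ = 7070 kg/m³
  alumina ceramic: E = 370.4 GPa, ρ = 3840 kg/m³
  elm: E = 11.58 GPa, ρ = 733.6 kg/m³
  silicon carbide: M = 132 MN·m/kg
  alumina ceramic: M = 96.5 MN·m/kg
  gray cast iron: M = 18.8 MN·m/kg
  elm: M = 15.8 MN·m/kg
  epoxy: M = 2.52 MN·m/kg
The maximum is for silicon carbide.

silicon carbide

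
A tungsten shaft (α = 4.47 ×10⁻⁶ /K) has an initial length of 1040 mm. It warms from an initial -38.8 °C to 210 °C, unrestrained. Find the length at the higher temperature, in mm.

ΔT = 210 − (-38.8) = 248.8 K.
ΔL = α·L₀·ΔT = 4.47×10⁻⁶ × 1040 mm × 248.8 K = 1.16 mm.
L = L₀ + ΔL = 1040 + 1.16 = 1041.2 mm.

1041.2 mm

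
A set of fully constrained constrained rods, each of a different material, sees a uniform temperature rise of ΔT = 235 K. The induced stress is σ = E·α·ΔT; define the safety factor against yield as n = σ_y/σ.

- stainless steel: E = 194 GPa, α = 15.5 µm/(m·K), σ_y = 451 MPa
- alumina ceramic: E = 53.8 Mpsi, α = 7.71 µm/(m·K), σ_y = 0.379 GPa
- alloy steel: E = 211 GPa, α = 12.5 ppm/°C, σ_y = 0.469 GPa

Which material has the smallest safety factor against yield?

In consistent units (E in GPa, α in ×10⁻⁶/K, σ_y in MPa):
  stainless steel: E = 194.0, α = 15.5, σ_y = 451.0 → σ = 707 MPa, n = 0.638
  alumina ceramic: E = 370.9, α = 7.71, σ_y = 379.0 → σ = 672 MPa, n = 0.564
  alloy steel: E = 211.0, α = 12.5, σ_y = 469.0 → σ = 620 MPa, n = 0.757
The minimum is alumina ceramic at n = 0.564.

alumina ceramic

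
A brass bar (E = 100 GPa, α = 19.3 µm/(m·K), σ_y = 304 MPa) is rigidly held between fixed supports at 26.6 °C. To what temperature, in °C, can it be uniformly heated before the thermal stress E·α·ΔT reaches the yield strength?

184 °C

E·α·ΔT = 304.0 MPa ⇒ ΔT = 304.0 / (100.0×10³ × 19.3×10⁻⁶) = 157.5 K.
T = 26.6 + 157.5 = 184.1 °C.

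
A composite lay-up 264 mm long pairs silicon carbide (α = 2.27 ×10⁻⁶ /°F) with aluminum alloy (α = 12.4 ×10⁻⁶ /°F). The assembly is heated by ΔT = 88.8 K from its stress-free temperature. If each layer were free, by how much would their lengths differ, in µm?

427 µm

silicon carbide: α = 2.27×10⁻⁶/°F × 9/5 = 4.09×10⁻⁶/K.
aluminum alloy: α = 12.4×10⁻⁶/°F × 9/5 = 22.3×10⁻⁶/K.
Δα = |4.09 − 22.3|×10⁻⁶/K = 18.2×10⁻⁶/K.
ΔL_mismatch = Δα·L·ΔT = 18.2×10⁻⁶ × 264.0 mm × 88.8 K = 427 µm.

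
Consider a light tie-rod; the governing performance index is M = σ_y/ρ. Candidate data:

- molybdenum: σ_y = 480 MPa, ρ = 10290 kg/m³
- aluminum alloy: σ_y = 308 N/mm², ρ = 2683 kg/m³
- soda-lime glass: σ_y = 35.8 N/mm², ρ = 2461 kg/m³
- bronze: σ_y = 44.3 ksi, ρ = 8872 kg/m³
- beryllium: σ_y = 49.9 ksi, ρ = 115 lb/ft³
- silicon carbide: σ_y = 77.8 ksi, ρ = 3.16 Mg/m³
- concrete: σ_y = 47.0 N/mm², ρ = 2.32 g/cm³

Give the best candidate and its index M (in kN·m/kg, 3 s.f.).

Normalizing units and computing the index:
  molybdenum: σ_y = 480.0 MPa, ρ = 10290 kg/m³
  aluminum alloy: σ_y = 308.0 MPa, ρ = 2683 kg/m³
  soda-lime glass: σ_y = 35.80 MPa, ρ = 2461 kg/m³
  bronze: σ_y = 305.4 MPa, ρ = 8872 kg/m³
  beryllium: σ_y = 344.0 MPa, ρ = 1842 kg/m³
  silicon carbide: σ_y = 536.4 MPa, ρ = 3160 kg/m³
  concrete: σ_y = 47.00 MPa, ρ = 2320 kg/m³
  beryllium: M = 187 kN·m/kg
  silicon carbide: M = 170 kN·m/kg
  aluminum alloy: M = 115 kN·m/kg
  molybdenum: M = 46.6 kN·m/kg
  bronze: M = 34.4 kN·m/kg
  concrete: M = 20.3 kN·m/kg
  soda-lime glass: M = 14.5 kN·m/kg
Beryllium has the largest M.

beryllium, M = 187 kN·m/kg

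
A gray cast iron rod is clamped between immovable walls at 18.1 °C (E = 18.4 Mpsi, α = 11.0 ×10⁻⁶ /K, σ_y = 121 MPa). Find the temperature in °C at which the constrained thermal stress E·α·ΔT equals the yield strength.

105 °C

E = 18.4 Mpsi = 126.9 GPa.
E·α·ΔT = 121.0 MPa ⇒ ΔT = 121.0 / (126.9×10³ × 11.0×10⁻⁶) = 86.71 K.
T = 18.1 + 86.71 = 104.8 °C.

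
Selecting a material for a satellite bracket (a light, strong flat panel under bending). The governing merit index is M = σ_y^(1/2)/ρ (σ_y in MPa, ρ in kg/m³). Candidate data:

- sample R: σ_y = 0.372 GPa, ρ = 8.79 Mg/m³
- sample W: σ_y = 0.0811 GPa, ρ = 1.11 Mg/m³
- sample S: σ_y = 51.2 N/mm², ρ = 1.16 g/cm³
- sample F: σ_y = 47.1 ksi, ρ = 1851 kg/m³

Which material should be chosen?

sample F

After converting to SI:
  sample R: σ_y = 372.0 MPa, ρ = 8790 kg/m³
  sample W: σ_y = 81.10 MPa, ρ = 1110 kg/m³
  sample S: σ_y = 51.20 MPa, ρ = 1160 kg/m³
  sample F: σ_y = 324.7 MPa, ρ = 1851 kg/m³
  sample F: M = 9.74×10⁻³
  sample W: M = 8.11×10⁻³
  sample S: M = 6.17×10⁻³
  sample R: M = 2.19×10⁻³
Highest index: sample F.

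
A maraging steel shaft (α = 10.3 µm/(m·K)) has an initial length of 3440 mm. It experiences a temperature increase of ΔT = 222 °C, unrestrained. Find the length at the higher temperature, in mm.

ΔL = α·L₀·ΔT = 10.3×10⁻⁶ × 3440 mm × 222.0 K = 7.87 mm.
L = L₀ + ΔL = 3440 + 7.87 = 3447.9 mm.

3447.9 mm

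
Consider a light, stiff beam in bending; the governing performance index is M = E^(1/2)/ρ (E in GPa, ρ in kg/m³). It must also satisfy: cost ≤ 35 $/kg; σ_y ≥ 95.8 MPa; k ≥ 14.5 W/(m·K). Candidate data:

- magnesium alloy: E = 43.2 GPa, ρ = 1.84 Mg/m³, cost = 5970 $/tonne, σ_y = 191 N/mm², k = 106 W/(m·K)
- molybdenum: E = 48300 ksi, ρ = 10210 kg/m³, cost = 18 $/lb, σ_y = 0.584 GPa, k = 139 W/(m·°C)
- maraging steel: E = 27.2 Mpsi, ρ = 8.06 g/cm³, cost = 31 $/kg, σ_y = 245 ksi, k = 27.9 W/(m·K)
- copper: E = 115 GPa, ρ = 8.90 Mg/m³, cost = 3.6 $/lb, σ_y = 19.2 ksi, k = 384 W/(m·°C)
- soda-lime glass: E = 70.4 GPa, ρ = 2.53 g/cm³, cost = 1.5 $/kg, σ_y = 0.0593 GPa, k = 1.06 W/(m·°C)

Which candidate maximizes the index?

magnesium alloy

Screen on constraints: cost ≤ 35 $/kg; σ_y ≥ 95.8 MPa; k ≥ 14.5 W/(m·K). Survivors: magnesium alloy, maraging steel, copper.
In SI units:
  magnesium alloy: E = 43.20 GPa, ρ = 1840 kg/m³
  maraging steel: E = 187.5 GPa, ρ = 8060 kg/m³
  copper: E = 115.0 GPa, ρ = 8900 kg/m³
  magnesium alloy: M = 3.57×10⁻³
  maraging steel: M = 1.70×10⁻³
  copper: M = 1.20×10⁻³
Magnesium alloy ranks first.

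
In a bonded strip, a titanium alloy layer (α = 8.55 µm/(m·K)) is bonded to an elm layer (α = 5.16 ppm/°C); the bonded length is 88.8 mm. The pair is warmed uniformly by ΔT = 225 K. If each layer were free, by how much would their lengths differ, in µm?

67.7 µm

Δα = |8.55 − 5.16|×10⁻⁶/K = 3.39×10⁻⁶/K.
ΔL_mismatch = Δα·L·ΔT = 3.39×10⁻⁶ × 88.8 mm × 225.0 K = 67.7 µm.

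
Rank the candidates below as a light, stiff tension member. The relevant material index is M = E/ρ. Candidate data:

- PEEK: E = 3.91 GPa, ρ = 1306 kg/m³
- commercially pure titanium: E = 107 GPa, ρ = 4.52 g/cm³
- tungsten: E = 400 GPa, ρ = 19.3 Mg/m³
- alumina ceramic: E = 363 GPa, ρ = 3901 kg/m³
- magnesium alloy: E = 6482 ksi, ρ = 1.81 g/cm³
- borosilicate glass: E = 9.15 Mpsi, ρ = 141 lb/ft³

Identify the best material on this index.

In SI units:
  PEEK: E = 3.910 GPa, ρ = 1306 kg/m³
  commercially pure titanium: E = 107.0 GPa, ρ = 4520 kg/m³
  tungsten: E = 400.0 GPa, ρ = 19300 kg/m³
  alumina ceramic: E = 363.0 GPa, ρ = 3901 kg/m³
  magnesium alloy: E = 44.69 GPa, ρ = 1810 kg/m³
  borosilicate glass: E = 63.09 GPa, ρ = 2259 kg/m³
  alumina ceramic: M = 93.1 MN·m/kg
  borosilicate glass: M = 27.9 MN·m/kg
  magnesium alloy: M = 24.7 MN·m/kg
  commercially pure titanium: M = 23.7 MN·m/kg
  tungsten: M = 20.7 MN·m/kg
  PEEK: M = 2.99 MN·m/kg
Alumina ceramic has the largest M.

alumina ceramic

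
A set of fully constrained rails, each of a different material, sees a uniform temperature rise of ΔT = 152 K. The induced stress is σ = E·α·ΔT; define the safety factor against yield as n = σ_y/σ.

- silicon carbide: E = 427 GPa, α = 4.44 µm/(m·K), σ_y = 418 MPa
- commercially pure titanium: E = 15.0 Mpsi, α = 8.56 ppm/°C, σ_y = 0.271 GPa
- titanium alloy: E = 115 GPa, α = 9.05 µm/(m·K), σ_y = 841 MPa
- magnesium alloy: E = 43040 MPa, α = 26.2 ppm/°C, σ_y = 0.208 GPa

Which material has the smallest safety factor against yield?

magnesium alloy

In consistent units (E in GPa, α in ×10⁻⁶/K, σ_y in MPa):
  silicon carbide: E = 427.0, α = 4.44, σ_y = 418.0 → σ = 288 MPa, n = 1.45
  commercially pure titanium: E = 103.4, α = 8.56, σ_y = 271.0 → σ = 135 MPa, n = 2.01
  titanium alloy: E = 115.0, α = 9.05, σ_y = 841.0 → σ = 158 MPa, n = 5.32
  magnesium alloy: E = 43.04, α = 26.2, σ_y = 208.0 → σ = 171 MPa, n = 1.21
The minimum is magnesium alloy at n = 1.21.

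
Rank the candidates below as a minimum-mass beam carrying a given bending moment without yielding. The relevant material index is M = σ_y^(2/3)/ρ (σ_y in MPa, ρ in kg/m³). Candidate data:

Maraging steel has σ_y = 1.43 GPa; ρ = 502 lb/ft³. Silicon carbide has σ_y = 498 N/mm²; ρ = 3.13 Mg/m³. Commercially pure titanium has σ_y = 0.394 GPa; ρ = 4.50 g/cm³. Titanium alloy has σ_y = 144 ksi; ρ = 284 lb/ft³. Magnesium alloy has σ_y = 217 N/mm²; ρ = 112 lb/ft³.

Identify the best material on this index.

In SI units:
  maraging steel: σ_y = 1430 MPa, ρ = 8041 kg/m³
  silicon carbide: σ_y = 498.0 MPa, ρ = 3130 kg/m³
  commercially pure titanium: σ_y = 394.0 MPa, ρ = 4500 kg/m³
  titanium alloy: σ_y = 992.8 MPa, ρ = 4549 kg/m³
  magnesium alloy: σ_y = 217.0 MPa, ρ = 1794 kg/m³
  titanium alloy: M = 21.9×10⁻³
  magnesium alloy: M = 20.1×10⁻³
  silicon carbide: M = 20.1×10⁻³
  maraging steel: M = 15.8×10⁻³
  commercially pure titanium: M = 11.9×10⁻³
Highest index: titanium alloy.

titanium alloy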